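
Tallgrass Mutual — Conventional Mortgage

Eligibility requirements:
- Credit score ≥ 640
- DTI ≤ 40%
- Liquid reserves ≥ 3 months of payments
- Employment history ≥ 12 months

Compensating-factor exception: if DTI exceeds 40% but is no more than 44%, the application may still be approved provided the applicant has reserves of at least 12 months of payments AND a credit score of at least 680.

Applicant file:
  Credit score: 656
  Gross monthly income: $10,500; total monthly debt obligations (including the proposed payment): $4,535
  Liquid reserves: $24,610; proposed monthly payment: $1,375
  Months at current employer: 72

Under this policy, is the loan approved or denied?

Credit score 656 ≥ 640 (meets base)
DTI: 4,535 ÷ 10,500 = 43.2%, over the 40% base limit.
Reserves: 24,610 ÷ 1,375 = 17.9 months (meets 3-month minimum)
Employment 72 ≥ 12 months
DTI 43.2% is within the 40%–44% exception band; checking compensating factors.
Reserves 17.9 ≥ 12 months; credit score 656 < 680.
Override conditions not both satisfied; exception does not apply.

Denied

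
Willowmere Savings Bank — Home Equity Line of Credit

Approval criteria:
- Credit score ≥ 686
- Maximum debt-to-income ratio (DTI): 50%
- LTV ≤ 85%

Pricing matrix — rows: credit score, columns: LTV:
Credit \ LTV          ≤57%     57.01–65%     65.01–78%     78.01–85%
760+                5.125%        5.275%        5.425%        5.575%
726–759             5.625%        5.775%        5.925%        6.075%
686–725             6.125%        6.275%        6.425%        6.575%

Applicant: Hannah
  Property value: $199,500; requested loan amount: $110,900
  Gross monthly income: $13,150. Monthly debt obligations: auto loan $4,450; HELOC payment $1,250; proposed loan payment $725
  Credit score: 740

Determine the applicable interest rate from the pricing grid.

5.625%

Credit score 740 ≥ 686; Total monthly debts = (4,450 + 1,250 + 725) = 6,425. Debt-to-income = 6,425/13,150 = 48.9% — meets 50% limit
Loan-to-value = 110,900/199,500 = 55.6% — pass (85% max)
Row: 740 falls in 726–759. Column: 55.6% falls in ≤57%. Rate = 5.625%.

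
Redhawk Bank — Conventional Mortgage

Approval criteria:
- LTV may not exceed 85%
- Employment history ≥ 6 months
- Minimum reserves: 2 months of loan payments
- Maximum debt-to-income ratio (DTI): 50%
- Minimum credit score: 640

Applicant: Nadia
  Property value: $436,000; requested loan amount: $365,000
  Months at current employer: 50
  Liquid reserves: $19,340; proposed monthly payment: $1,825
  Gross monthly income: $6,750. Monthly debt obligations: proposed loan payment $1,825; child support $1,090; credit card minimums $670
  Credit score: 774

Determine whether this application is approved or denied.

Loan-to-value = 365,000/436,000 = 83.7% — pass (85% max)
Employment 50 ≥ 6 months
Liquid reserves cover 19,340/1,825 = 10.6 months — ≥ 2 required
Total monthly debts = (1,825 + 1,090 + 670) = 3,585. Debt-to-income = 3,585/6,750 = 53.1% — over 50% limit
Credit score 774 ≥ 640 (meets)
Fails on DTI.

Denied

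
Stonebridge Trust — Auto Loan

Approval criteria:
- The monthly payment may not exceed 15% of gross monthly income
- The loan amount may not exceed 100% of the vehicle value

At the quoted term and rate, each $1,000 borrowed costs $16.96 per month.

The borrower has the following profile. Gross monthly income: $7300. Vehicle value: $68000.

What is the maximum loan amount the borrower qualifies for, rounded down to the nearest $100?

$64,500

Payment cap: 15% × $7,300 = $1,095/month.
At $16.96 per $1,000, that supports 1,095/16.96 × 1,000 ≈ $64,563 → $64,500.
LTV cap: 100% × $68,000 = $68,000 → $68,000.
Binding constraint: payment-to-income.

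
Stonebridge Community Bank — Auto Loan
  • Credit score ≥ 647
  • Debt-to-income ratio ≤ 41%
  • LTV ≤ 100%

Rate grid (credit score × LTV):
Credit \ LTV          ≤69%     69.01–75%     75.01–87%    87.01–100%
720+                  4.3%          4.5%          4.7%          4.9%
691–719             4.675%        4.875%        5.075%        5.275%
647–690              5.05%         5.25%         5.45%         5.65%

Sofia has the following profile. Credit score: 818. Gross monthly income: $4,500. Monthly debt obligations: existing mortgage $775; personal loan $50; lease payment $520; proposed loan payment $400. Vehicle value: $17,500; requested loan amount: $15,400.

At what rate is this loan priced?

4.9%

Credit score 818 ≥ 647; Total monthly debts = (775 + 50 + 520 + 400) = 1,745. Debt-to-income = 1,745/4,500 = 38.8% — meets 41% limit
LTV: 15,400 ÷ 17,500 = 88%, within 100% cap
Credit 818 → row 720+; LTV 88% → column 87.01–100%. Grid cell → 4.9%.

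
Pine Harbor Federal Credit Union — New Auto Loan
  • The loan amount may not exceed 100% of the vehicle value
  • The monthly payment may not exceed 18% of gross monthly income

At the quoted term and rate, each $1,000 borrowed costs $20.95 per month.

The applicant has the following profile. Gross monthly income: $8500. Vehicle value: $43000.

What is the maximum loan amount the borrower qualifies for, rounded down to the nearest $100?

Payment cap: 18% × $8,500 = $1,530/month.
At $20.95 per $1,000, that supports 1,530/20.95 × 1,000 ≈ $73,031 → $73,000.
LTV cap: 100% × $43,000 = $43,000 → $43,000.
Binding constraint: loan-to-value.

$43,000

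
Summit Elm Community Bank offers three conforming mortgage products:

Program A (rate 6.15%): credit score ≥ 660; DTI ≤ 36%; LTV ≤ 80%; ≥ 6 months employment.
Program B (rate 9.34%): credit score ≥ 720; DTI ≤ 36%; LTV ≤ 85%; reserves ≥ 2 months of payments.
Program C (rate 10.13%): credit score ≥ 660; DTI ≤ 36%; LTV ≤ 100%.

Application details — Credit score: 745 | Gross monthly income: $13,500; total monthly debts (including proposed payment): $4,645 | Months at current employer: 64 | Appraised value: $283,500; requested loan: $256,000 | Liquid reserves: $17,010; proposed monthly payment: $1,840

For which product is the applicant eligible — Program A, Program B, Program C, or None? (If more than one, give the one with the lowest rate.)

DTI = 4,645/13,500 = 34.4%.
LTV = 256,000/283,500 = 90.3%.
Reserves = 17,010/1,840 = 9.2 months.
Program A: score 745 ≥ 660; DTI 34.4% ≤ 36%; LTV 90.3% > 80%; employment 64 ≥ 6 mo → does not qualify.
Program B: score 745 ≥ 720; DTI 34.4% ≤ 36%; LTV 90.3% > 85%; reserves 9.2 ≥ 2 mo → does not qualify.
Program C: score 745 ≥ 660; DTI 34.4% ≤ 36%; LTV 90.3% ≤ 100% → qualifies.

Program C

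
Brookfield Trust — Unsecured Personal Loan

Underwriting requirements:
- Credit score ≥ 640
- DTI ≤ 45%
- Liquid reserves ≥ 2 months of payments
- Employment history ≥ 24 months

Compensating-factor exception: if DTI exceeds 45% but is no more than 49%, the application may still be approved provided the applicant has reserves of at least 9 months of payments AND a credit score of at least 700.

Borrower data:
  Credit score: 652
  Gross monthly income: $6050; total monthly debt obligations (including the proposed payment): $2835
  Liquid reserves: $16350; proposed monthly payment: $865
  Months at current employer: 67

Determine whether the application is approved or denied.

Denied

Credit score 652 ≥ 640 (meets base)
DTI: 2,835 ÷ 6,050 = 46.9%, over the 45% base limit.
Reserves = 16,350/865 = 18.9 months ≥ 2
Employment 67 ≥ 24 months
46.9% falls in the override range (45%–49%), so the compensating-factor test applies.
Reserves 18.9 ≥ 9 months; credit score 652 < 700.
Override conditions not both satisfied; exception does not apply.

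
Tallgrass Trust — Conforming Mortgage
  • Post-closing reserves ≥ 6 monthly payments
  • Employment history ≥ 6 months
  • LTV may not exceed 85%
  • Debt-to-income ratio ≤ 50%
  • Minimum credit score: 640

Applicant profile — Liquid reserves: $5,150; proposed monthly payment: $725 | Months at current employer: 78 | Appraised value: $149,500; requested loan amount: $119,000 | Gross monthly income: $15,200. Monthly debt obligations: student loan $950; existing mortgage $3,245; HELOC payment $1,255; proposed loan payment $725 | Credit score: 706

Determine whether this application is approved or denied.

Approved

Reserves: 5,150 ÷ 725 = 7.1 months (meets 6-month minimum)
Employment 78 ≥ 6 months
Loan-to-value = 119,000/149,500 = 79.6% — pass (85% max)
Total monthly debts = (950 + 3,245 + 1,255 + 725) = 6,175. DTI = 6,175/15,200 = 40.6% ≤ 50%
Credit score 706 ≥ 640 (meets)
All criteria satisfied.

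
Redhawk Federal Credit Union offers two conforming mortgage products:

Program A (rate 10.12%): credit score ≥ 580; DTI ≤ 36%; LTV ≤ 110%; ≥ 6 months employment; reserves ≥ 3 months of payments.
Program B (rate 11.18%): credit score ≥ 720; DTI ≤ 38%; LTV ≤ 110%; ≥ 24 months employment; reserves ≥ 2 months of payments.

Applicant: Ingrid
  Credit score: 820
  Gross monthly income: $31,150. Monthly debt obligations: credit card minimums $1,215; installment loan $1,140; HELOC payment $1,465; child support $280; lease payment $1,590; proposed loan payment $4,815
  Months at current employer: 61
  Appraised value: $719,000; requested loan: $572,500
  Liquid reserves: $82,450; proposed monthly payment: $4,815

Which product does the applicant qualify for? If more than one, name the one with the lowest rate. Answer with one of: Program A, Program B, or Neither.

Total debts = (1,215 + 1,140 + 1,465 + 280 + 1,590 + 4,815) = 10,505; DTI = 10,505/31,150 = 33.7%.
LTV = 572,500/719,000 = 79.6%.
Reserves = 82,450/4,815 = 17.1 months.
Program A: score 820 ≥ 580; DTI 33.7% ≤ 36%; LTV 79.6% ≤ 110%; employment 61 ≥ 6 mo; reserves 17.1 ≥ 3 mo → qualifies.
Program B: score 820 ≥ 720; DTI 33.7% ≤ 38%; LTV 79.6% ≤ 110%; employment 61 ≥ 24 mo; reserves 17.1 ≥ 2 mo → qualifies.
Qualifying: Program A, Program B. Lowest rate is 10.12% → Program A.

Program A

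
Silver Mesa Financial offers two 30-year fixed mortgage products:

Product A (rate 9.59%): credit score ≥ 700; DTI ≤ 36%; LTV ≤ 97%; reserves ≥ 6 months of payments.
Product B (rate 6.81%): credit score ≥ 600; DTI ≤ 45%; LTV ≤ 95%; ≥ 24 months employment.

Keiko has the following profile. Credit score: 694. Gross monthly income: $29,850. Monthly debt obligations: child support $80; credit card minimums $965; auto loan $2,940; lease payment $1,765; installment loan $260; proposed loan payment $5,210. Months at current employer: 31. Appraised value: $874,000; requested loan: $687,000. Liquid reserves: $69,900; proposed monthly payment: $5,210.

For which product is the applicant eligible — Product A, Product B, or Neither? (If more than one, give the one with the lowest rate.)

Product B

Total debts = (80 + 965 + 2,940 + 1,765 + 260 + 5,210) = 11,220; DTI = 11,220/29,850 = 37.6%.
LTV = 687,000/874,000 = 78.6%.
Reserves = 69,900/5,210 = 13.4 months.
Product A: score 694 < 700; DTI 37.6% > 36%; LTV 78.6% ≤ 97%; reserves 13.4 ≥ 6 mo → does not qualify.
Product B: score 694 ≥ 600; DTI 37.6% ≤ 45%; LTV 78.6% ≤ 95%; employment 31 ≥ 24 mo → qualifies.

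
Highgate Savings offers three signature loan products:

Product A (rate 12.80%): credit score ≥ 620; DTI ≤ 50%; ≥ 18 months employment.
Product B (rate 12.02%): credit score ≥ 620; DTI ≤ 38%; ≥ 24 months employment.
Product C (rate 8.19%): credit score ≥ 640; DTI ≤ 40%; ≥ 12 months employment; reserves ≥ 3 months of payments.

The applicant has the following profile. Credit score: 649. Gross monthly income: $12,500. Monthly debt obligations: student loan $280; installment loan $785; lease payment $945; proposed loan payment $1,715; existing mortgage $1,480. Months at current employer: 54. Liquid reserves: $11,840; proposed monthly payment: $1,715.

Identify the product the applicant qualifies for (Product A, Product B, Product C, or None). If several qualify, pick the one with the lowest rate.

Product A

Total debts = (280 + 785 + 945 + 1,715 + 1,480) = 5,205; DTI = 5,205/12,500 = 41.6%.
Reserves = 11,840/1,715 = 6.9 months.
Product A: score 649 ≥ 620; DTI 41.6% ≤ 50%; employment 54 ≥ 18 mo → qualifies.
Product B: score 649 ≥ 620; DTI 41.6% > 38%; employment 54 ≥ 24 mo → does not qualify.
Product C: score 649 ≥ 640; DTI 41.6% > 40%; employment 54 ≥ 12 mo; reserves 6.9 ≥ 3 mo → does not qualify.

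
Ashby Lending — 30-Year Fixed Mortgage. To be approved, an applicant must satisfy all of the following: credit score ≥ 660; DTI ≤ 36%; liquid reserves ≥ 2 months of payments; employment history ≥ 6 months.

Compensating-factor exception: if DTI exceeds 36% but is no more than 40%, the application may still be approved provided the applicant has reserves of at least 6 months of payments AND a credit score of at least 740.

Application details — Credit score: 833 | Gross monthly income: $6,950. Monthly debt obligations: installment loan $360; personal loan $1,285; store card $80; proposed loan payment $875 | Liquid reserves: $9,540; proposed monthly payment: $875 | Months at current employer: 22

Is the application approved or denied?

Approved

Credit score 833 ≥ 660 (meets base)
Total debts = (360 + 1,285 + 80 + 875) = 2,600. DTI: 2,600 ÷ 6,950 = 37.4%, over the 36% base limit.
Reserves: 9,540 ÷ 875 = 10.9 months (meets 2-month minimum)
Employment 22 ≥ 6 months
37.4% falls in the override range (36%–40%), so the compensating-factor test applies.
Reserves 10.9 ≥ 6 months; credit score 833 ≥ 740.
Both override conditions satisfied; DTI exception granted.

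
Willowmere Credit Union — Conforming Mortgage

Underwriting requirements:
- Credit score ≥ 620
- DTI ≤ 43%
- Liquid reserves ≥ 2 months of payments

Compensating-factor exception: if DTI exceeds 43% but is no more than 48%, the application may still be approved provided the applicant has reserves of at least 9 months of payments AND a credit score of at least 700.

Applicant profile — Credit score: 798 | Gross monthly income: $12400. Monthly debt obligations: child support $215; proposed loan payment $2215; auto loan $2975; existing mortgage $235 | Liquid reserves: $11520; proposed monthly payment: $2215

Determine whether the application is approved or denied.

Denied

Credit score 798 ≥ 620 (meets base)
Total debts = (215 + 2,215 + 2,975 + 235) = 5,640. DTI: 5,640 ÷ 12,400 = 45.5%, over the 43% base limit.
Reserves: 11,520 ÷ 2,215 = 5.2 months (meets 2-month minimum)
45.5% falls in the override range (43%–48%), so the compensating-factor test applies.
Reserves 5.2 < 9 months; credit score 798 ≥ 700.
Compensating-factor requirement not fully met.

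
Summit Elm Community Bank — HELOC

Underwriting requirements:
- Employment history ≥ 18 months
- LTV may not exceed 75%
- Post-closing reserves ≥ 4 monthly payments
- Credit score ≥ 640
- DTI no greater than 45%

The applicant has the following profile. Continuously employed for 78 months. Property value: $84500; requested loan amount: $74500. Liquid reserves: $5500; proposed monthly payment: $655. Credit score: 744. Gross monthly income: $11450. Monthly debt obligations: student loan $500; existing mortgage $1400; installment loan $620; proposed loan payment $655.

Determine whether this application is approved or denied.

Denied

Employment 78 ≥ 18 months
Loan-to-value = 74,500/84,500 = 88.2% — fail (75% max)
Liquid reserves cover 5,500/655 = 8.4 months — ≥ 4 required
Credit score 744 ≥ 640 (meets)
Total monthly debts = (500 + 1,400 + 620 + 655) = 3,175. DTI: 3,175 ÷ 11,450 = 27.7%, within the 45% cap
Fails on LTV.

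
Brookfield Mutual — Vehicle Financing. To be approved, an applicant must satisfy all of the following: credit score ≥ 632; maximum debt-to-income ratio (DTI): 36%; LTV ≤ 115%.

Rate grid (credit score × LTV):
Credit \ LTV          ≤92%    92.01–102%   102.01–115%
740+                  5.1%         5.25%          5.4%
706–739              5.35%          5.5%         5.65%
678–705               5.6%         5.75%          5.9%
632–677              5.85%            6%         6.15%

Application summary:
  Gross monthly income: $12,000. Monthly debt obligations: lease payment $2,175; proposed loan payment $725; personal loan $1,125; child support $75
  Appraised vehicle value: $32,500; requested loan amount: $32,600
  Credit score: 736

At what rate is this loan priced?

5.5%

Credit score 736 ≥ 632; Total monthly debts = (2,175 + 725 + 1,125 + 75) = 4,100. DTI: 4,100 ÷ 12,000 = 34.2%, within the 36% cap
LTV = 32,600/32,500 = 100.3% ≤ 115%
Credit 736 → row 706–739; LTV 100.3% → column 92.01–102%. Grid cell → 5.5%.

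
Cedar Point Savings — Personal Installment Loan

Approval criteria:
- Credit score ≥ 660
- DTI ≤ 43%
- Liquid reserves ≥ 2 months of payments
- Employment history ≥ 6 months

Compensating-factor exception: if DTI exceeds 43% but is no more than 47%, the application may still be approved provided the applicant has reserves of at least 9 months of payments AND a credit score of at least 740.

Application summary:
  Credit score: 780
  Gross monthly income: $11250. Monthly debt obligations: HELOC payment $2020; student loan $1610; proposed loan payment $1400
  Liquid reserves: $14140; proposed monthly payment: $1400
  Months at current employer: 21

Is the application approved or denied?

Approved

Credit score 780 ≥ 660 (meets base)
Total debts = (2,020 + 1,610 + 1,400) = 5,030. DTI = 5,030/11,250 = 44.7% > 43% — standard DTI limit exceeded.
Reserves = 14,140/1,400 = 10.1 months ≥ 2
Employment 21 ≥ 6 months
DTI 44.7% is within the 43%–47% exception band; checking compensating factors.
Reserves 10.1 ≥ 9 months; credit score 780 ≥ 740.
Both compensating conditions met → exception applies.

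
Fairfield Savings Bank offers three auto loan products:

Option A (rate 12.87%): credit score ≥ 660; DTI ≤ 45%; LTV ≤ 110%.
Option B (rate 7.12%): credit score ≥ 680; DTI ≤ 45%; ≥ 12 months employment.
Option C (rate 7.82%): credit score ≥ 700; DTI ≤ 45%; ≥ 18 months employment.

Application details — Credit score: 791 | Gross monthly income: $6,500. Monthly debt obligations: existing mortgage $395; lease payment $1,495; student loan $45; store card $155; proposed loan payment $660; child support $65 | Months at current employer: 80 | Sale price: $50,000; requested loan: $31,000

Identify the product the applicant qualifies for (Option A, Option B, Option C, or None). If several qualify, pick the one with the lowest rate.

Total debts = (395 + 1,495 + 45 + 155 + 660 + 65) = 2,815; DTI = 2,815/6,500 = 43.3%.
LTV = 31,000/50,000 = 62%.
Option A: score 791 ≥ 660; DTI 43.3% ≤ 45%; LTV 62% ≤ 110% → qualifies.
Option B: score 791 ≥ 680; DTI 43.3% ≤ 45%; employment 80 ≥ 12 mo → qualifies.
Option C: score 791 ≥ 700; DTI 43.3% ≤ 45%; employment 80 ≥ 18 mo → qualifies.
Qualifying: Option A, Option B, Option C. Lowest rate is 7.12% → Option B.

Option B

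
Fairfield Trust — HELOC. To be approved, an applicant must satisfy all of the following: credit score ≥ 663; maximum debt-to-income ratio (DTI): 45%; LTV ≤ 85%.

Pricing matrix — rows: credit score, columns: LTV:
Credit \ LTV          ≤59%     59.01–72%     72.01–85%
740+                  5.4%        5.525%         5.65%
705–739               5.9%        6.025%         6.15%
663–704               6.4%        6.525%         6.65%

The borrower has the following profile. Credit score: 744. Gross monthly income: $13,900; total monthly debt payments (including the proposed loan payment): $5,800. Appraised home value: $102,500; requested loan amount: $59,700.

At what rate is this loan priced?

Credit score 744 ≥ 663; DTI = 5,800/13,900 = 41.7% ≤ 45%
Loan-to-value = 59,700/102,500 = 58.2% — pass (85% max)
Credit 744 → row 740+; LTV 58.2% → column ≤59%. Grid cell → 5.4%.

5.4%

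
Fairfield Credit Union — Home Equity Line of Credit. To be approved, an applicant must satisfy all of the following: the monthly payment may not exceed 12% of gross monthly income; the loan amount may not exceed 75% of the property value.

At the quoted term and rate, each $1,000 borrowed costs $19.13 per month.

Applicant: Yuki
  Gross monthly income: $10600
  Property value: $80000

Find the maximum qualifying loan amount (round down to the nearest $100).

$60,000

Payment cap: 12% × $10,600 = $1,272/month.
At $19.13 per $1,000, that supports 1,272/19.13 × 1,000 ≈ $66,492 → $66,400.
LTV cap: 75% × $80,000 = $60,000 → $60,000.
Binding constraint: loan-to-value.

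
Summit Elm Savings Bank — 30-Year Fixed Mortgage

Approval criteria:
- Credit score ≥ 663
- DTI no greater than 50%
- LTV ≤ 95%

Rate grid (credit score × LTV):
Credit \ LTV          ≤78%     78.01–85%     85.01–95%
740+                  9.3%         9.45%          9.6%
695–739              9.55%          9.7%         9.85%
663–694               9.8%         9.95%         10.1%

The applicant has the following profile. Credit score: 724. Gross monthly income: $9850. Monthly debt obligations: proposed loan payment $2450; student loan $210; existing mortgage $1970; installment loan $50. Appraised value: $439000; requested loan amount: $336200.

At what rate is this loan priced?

9.55%

Credit score 724 ≥ 663; Total monthly debts = (2,450 + 210 + 1,970 + 50) = 4,680. DTI = 4,680/9,850 = 47.5% ≤ 50%
LTV: 336,200 ÷ 439,000 = 76.6%, within 95% cap
Score 724 is in the 695–739 band; LTV 76.6% is in the ≤78% band → 9.55%.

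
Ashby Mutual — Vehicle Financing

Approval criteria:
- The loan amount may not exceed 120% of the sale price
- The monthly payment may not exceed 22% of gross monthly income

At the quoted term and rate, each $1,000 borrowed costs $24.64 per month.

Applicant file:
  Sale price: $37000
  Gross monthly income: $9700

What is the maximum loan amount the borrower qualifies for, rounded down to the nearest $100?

$44,400

Payment cap: 22% × $9,700 = $2,134/month.
At $24.64 per $1,000, that supports 2,134/24.64 × 1,000 ≈ $86,607 → $86,600.
LTV cap: 120% × $37,000 = $44,400 → $44,400.
Binding constraint: loan-to-value.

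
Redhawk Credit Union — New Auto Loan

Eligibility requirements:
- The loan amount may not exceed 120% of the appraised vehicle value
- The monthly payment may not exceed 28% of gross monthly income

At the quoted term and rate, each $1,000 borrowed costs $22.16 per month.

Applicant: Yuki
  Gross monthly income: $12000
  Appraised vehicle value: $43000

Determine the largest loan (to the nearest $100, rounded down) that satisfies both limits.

$51,600

Payment cap: 28% × $12,000 = $3,360/month.
At $22.16 per $1,000, that supports 3,360/22.16 × 1,000 ≈ $151,624 → $151,600.
LTV cap: 120% × $43,000 = $51,600 → $51,600.
Binding constraint: loan-to-value.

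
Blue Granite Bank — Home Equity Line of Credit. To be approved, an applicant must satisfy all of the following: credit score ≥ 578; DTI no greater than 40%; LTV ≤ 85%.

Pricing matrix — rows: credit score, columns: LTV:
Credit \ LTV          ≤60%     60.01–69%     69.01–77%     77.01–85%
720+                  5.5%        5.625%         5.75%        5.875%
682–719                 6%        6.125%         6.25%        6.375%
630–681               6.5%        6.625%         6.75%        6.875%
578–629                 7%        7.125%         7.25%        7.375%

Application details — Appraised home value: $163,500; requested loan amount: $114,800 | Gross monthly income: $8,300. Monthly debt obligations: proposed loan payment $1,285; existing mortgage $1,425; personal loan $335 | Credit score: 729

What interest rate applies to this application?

5.75%

Credit score 729 ≥ 578; Total monthly debts = (1,285 + 1,425 + 335) = 3,045. DTI = 3,045/8,300 = 36.7% ≤ 40%
LTV = 114,800/163,500 = 70.2% ≤ 85%
Row: 729 falls in 720+. Column: 70.2% falls in 69.01–77%. Rate = 5.75%.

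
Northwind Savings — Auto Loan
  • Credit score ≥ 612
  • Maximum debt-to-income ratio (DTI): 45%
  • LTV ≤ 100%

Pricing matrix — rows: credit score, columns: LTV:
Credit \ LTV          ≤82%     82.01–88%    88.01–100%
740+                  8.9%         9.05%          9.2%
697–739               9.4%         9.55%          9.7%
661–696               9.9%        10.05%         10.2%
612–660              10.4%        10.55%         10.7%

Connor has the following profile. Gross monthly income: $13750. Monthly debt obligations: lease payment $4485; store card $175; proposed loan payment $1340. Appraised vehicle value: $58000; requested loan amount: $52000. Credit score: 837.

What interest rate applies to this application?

9.2%

Credit score 837 ≥ 612; Total monthly debts = (4,485 + 175 + 1,340) = 6,000. DTI: 6,000 ÷ 13,750 = 43.6%, within the 45% cap
LTV: 52,000 ÷ 58,000 = 89.7%, within 100% cap
Row: 837 falls in 740+. Column: 89.7% falls in 88.01–100%. Rate = 9.2%.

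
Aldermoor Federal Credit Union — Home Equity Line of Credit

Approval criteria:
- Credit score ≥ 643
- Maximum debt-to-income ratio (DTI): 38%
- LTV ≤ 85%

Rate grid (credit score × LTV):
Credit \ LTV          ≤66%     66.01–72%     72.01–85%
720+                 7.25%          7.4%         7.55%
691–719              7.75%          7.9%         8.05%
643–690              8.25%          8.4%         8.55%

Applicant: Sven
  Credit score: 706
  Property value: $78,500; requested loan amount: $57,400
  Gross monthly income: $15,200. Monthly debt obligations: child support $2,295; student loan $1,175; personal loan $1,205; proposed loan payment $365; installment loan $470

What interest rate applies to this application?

Credit score 706 ≥ 643; Total monthly debts = (2,295 + 1,175 + 1,205 + 365 + 470) = 5,510. DTI = 5,510/15,200 = 36.2% ≤ 38%
LTV: 57,400 ÷ 78,500 = 73.1%, within 85% cap
Row: 706 falls in 691–719. Column: 73.1% falls in 72.01–85%. Rate = 8.05%.

8.05%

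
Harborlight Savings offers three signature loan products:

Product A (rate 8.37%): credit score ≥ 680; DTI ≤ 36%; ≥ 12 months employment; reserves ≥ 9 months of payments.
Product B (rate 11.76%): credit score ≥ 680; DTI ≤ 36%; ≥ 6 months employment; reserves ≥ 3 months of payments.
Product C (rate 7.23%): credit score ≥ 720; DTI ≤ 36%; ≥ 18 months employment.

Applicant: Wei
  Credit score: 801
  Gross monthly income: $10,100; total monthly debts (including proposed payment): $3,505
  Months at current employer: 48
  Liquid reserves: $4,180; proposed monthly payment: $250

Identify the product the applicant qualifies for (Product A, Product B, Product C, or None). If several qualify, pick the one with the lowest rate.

Product C

DTI = 3,505/10,100 = 34.7%.
Reserves = 4,180/250 = 16.7 months.
Product A: score 801 ≥ 680; DTI 34.7% ≤ 36%; employment 48 ≥ 12 mo; reserves 16.7 ≥ 9 mo → qualifies.
Product B: score 801 ≥ 680; DTI 34.7% ≤ 36%; employment 48 ≥ 6 mo; reserves 16.7 ≥ 3 mo → qualifies.
Product C: score 801 ≥ 720; DTI 34.7% ≤ 36%; employment 48 ≥ 18 mo → qualifies.
Qualifying: Product A, Product B, Product C. Lowest rate is 7.23% → Product C.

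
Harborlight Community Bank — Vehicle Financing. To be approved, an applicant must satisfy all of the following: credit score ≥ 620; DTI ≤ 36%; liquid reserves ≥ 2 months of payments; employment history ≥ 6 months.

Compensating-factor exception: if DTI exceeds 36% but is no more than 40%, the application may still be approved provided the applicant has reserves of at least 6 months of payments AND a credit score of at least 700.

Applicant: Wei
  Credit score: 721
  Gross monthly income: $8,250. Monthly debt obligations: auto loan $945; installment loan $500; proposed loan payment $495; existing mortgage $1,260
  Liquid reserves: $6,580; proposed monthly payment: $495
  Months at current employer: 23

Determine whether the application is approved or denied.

Credit score 721 ≥ 620 (meets base)
Total debts = (945 + 500 + 495 + 1,260) = 3,200. DTI: 3,200 ÷ 8,250 = 38.8%, over the 36% base limit.
Liquid reserves cover 6,580/495 = 13.3 months — ≥ 2 required
Employment 23 ≥ 6 months
DTI 38.8% is within the 36%–40% exception band; checking compensating factors.
Override check — reserves: 13.3 mo (ok); score: 721 (ok).
Both override conditions satisfied; DTI exception granted.

Approved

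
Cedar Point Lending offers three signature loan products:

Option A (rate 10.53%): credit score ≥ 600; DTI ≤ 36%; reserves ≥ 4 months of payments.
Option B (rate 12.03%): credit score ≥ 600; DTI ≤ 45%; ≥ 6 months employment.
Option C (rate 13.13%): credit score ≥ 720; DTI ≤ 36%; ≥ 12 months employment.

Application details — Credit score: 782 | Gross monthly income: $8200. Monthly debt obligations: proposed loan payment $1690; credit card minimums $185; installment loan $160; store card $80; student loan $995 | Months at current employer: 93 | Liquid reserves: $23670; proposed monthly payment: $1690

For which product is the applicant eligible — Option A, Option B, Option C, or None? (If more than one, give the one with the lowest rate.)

Option B

Total debts = (1,690 + 185 + 160 + 80 + 995) = 3,110; DTI = 3,110/8,200 = 37.9%.
Reserves = 23,670/1,690 = 14.0 months.
Option A: score 782 ≥ 600; DTI 37.9% > 36%; reserves 14.0 ≥ 4 mo → does not qualify.
Option B: score 782 ≥ 600; DTI 37.9% ≤ 45%; employment 93 ≥ 6 mo → qualifies.
Option C: score 782 ≥ 720; DTI 37.9% > 36%; employment 93 ≥ 12 mo → does not qualify.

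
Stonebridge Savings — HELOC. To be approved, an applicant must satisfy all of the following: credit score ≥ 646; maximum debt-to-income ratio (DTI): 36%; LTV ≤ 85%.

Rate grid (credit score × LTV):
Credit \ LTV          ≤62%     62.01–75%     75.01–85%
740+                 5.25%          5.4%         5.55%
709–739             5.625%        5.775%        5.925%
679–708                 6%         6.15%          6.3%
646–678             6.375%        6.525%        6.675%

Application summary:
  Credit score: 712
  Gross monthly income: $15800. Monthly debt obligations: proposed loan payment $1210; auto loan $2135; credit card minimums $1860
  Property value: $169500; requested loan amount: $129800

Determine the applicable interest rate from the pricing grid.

Credit score 712 ≥ 646; Total monthly debts = (1,210 + 2,135 + 1,860) = 5,205. DTI: 5,205 ÷ 15,800 = 32.9%, within the 36% cap
Loan-to-value = 129,800/169,500 = 76.6% — pass (85% max)
Credit 712 → row 709–739; LTV 76.6% → column 75.01–85%. Grid cell → 5.925%.

5.925%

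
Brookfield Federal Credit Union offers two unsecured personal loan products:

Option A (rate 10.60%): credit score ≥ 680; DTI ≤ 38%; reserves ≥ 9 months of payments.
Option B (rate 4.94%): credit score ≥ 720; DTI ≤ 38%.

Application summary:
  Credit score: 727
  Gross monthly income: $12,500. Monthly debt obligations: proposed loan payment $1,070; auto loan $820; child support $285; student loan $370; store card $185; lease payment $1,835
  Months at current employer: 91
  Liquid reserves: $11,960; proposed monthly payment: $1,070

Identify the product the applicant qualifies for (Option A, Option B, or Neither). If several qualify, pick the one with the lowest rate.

Option B

Total debts = (1,070 + 820 + 285 + 370 + 185 + 1,835) = 4,565; DTI = 4,565/12,500 = 36.5%.
Reserves = 11,960/1,070 = 11.2 months.
Option A: score 727 ≥ 680; DTI 36.5% ≤ 38%; reserves 11.2 ≥ 9 mo → qualifies.
Option B: score 727 ≥ 720; DTI 36.5% ≤ 38% → qualifies.
Qualifying: Option A, Option B. Lowest rate is 4.94% → Option B.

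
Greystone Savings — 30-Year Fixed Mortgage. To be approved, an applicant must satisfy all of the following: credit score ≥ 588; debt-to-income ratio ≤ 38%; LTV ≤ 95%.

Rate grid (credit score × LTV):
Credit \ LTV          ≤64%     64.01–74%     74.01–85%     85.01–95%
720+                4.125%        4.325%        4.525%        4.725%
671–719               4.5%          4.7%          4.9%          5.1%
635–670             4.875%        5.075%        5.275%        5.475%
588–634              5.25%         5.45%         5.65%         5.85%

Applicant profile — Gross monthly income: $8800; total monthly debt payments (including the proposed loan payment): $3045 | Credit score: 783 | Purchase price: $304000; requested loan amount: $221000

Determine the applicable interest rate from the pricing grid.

4.325%

Credit score 783 ≥ 588; DTI: 3,045 ÷ 8,800 = 34.6%, within the 38% cap
LTV: 221,000 ÷ 304,000 = 72.7%, within 95% cap
Credit 783 → row 720+; LTV 72.7% → column 64.01–74%. Grid cell → 4.325%.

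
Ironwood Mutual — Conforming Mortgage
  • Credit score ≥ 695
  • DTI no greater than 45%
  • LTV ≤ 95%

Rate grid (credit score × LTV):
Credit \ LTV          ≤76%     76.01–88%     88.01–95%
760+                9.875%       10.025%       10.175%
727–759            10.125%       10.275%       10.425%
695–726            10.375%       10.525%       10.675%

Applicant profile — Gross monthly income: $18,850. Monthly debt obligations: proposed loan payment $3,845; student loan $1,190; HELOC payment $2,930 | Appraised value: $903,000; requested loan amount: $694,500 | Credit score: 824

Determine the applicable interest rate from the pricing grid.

Credit score 824 ≥ 695; Total monthly debts = (3,845 + 1,190 + 2,930) = 7,965. DTI = 7,965/18,850 = 42.3% ≤ 45%
Loan-to-value = 694,500/903,000 = 76.9% — pass (95% max)
Score 824 is in the 760+ band; LTV 76.9% is in the 76.01–88% band → 10.025%.

10.025%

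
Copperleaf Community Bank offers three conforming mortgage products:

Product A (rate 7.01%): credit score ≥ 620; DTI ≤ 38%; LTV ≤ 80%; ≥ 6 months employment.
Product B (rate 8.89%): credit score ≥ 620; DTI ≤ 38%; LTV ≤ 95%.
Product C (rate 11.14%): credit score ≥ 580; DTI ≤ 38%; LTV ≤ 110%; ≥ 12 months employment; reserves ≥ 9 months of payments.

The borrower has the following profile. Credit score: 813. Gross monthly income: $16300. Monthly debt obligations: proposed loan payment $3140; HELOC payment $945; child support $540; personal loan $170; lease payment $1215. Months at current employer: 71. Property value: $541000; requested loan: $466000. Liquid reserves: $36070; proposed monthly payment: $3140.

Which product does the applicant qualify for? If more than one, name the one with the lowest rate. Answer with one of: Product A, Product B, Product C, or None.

Total debts = (3,140 + 945 + 540 + 170 + 1,215) = 6,010; DTI = 6,010/16,300 = 36.9%.
LTV = 466,000/541,000 = 86.1%.
Reserves = 36,070/3,140 = 11.5 months.
Product A: score 813 ≥ 620; DTI 36.9% ≤ 38%; LTV 86.1% > 80%; employment 71 ≥ 6 mo → does not qualify.
Product B: score 813 ≥ 620; DTI 36.9% ≤ 38%; LTV 86.1% ≤ 95% → qualifies.
Product C: score 813 ≥ 580; DTI 36.9% ≤ 38%; LTV 86.1% ≤ 110%; employment 71 ≥ 12 mo; reserves 11.5 ≥ 9 mo → qualifies.
Qualifying: Product B, Product C. Lowest rate is 8.89% → Product B.

Product B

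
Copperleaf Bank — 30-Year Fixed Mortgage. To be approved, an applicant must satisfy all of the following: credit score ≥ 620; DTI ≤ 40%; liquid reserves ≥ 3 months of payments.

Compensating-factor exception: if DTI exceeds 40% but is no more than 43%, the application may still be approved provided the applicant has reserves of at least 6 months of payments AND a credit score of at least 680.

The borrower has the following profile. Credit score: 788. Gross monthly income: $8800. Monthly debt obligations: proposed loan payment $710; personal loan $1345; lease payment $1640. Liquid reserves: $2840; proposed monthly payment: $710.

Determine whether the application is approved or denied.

Denied

Credit score 788 ≥ 620 (meets base)
Total debts = (710 + 1,345 + 1,640) = 3,695. DTI: 3,695 ÷ 8,800 = 42%, over the 40% base limit.
Liquid reserves cover 2,840/710 = 4.0 months — ≥ 3 required
DTI 42% is within the 40%–43% exception band; checking compensating factors.
Reserves 4.0 < 6 months; credit score 788 ≥ 680.
Compensating-factor requirement not fully met.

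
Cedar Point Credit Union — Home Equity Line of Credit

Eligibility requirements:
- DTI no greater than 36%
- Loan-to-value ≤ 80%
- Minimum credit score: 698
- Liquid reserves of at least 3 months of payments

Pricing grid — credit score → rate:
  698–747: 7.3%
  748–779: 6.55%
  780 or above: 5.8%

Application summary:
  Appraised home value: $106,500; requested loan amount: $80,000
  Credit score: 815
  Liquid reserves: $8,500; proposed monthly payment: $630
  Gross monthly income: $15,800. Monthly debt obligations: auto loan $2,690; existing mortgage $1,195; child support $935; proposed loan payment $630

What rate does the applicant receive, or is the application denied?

Credit score 815 ≥ 698 (meets minimum)
Total monthly debts = (2,690 + 1,195 + 935 + 630) = 5,450. DTI: 5,450 ÷ 15,800 = 34.5%, within the 36% cap
LTV = 80,000/106,500 = 75.1% ≤ 80%
Liquid reserves cover 8,500/630 = 13.5 months — ≥ 3 required
All requirements met. Score 815 falls in the 780 or above tier → 5.8%.

Approved at 5.8%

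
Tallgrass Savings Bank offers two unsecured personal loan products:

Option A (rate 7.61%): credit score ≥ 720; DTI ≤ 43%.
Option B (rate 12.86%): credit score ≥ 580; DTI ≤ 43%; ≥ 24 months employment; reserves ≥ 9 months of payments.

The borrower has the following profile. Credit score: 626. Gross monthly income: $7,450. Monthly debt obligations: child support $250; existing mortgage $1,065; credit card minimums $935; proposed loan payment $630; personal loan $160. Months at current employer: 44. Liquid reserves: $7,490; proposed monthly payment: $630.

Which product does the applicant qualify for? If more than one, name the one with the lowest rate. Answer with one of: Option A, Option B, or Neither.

Option B

Total debts = (250 + 1,065 + 935 + 630 + 160) = 3,040; DTI = 3,040/7,450 = 40.8%.
Reserves = 7,490/630 = 11.9 months.
Option A: score 626 < 720; DTI 40.8% ≤ 43% → does not qualify.
Option B: score 626 ≥ 580; DTI 40.8% ≤ 43%; employment 44 ≥ 24 mo; reserves 11.9 ≥ 9 mo → qualifies.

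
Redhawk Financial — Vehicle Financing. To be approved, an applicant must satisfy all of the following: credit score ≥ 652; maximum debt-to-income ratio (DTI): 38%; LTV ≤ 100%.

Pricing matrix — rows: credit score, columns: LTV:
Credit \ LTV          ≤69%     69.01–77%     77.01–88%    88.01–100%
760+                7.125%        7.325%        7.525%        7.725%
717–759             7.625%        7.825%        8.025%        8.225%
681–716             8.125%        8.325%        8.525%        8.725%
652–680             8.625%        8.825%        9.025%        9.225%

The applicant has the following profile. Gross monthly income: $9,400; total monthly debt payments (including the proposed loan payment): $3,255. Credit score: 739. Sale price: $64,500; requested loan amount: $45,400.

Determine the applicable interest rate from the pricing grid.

7.825%

Credit score 739 ≥ 652; DTI = 3,255/9,400 = 34.6% ≤ 38%
LTV: 45,400 ÷ 64,500 = 70.4%, within 100% cap
Row: 739 falls in 717–759. Column: 70.4% falls in 69.01–77%. Rate = 7.825%.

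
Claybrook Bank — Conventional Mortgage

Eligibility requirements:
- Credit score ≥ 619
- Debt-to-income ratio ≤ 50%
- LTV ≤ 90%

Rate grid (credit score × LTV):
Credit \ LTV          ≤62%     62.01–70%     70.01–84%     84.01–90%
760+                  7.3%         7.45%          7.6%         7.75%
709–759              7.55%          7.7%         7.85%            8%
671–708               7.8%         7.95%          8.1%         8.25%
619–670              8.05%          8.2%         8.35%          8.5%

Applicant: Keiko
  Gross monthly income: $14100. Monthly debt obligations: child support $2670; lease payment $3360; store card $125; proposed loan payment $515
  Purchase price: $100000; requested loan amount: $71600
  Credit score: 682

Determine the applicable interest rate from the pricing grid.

8.1%

Credit score 682 ≥ 619; Total monthly debts = (2,670 + 3,360 + 125 + 515) = 6,670. DTI: 6,670 ÷ 14,100 = 47.3%, within the 50% cap
Loan-to-value = 71,600/100,000 = 71.6% — pass (90% max)
Row: 682 falls in 671–708. Column: 71.6% falls in 70.01–84%. Rate = 8.1%.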